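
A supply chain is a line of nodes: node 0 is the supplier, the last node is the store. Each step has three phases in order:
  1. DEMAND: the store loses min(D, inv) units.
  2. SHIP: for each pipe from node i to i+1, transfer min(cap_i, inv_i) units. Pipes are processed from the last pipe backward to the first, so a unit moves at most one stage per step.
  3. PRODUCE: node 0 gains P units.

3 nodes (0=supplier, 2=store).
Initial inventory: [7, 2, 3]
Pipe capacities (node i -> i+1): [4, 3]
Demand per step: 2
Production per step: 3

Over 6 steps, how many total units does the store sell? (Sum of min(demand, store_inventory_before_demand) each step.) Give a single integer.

Step 1: sold=2 (running total=2) -> [6 4 3]
Step 2: sold=2 (running total=4) -> [5 5 4]
Step 3: sold=2 (running total=6) -> [4 6 5]
Step 4: sold=2 (running total=8) -> [3 7 6]
Step 5: sold=2 (running total=10) -> [3 7 7]
Step 6: sold=2 (running total=12) -> [3 7 8]

Answer: 12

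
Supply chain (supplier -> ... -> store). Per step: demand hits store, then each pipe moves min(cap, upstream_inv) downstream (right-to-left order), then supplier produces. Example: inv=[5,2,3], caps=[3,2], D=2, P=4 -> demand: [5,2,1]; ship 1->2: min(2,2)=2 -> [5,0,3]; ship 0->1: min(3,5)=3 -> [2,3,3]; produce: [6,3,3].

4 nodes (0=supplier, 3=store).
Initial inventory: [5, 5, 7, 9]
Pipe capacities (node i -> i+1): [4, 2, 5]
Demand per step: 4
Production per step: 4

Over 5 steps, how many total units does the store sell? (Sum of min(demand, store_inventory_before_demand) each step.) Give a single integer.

Step 1: sold=4 (running total=4) -> [5 7 4 10]
Step 2: sold=4 (running total=8) -> [5 9 2 10]
Step 3: sold=4 (running total=12) -> [5 11 2 8]
Step 4: sold=4 (running total=16) -> [5 13 2 6]
Step 5: sold=4 (running total=20) -> [5 15 2 4]

Answer: 20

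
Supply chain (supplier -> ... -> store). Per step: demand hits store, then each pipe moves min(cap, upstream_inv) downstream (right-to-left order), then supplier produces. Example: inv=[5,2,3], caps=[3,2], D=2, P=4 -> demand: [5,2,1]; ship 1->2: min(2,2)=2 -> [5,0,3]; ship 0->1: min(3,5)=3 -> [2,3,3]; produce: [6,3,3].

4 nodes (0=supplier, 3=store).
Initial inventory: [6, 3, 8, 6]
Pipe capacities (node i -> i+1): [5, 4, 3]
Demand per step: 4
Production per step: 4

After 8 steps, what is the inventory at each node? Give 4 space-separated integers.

Step 1: demand=4,sold=4 ship[2->3]=3 ship[1->2]=3 ship[0->1]=5 prod=4 -> inv=[5 5 8 5]
Step 2: demand=4,sold=4 ship[2->3]=3 ship[1->2]=4 ship[0->1]=5 prod=4 -> inv=[4 6 9 4]
Step 3: demand=4,sold=4 ship[2->3]=3 ship[1->2]=4 ship[0->1]=4 prod=4 -> inv=[4 6 10 3]
Step 4: demand=4,sold=3 ship[2->3]=3 ship[1->2]=4 ship[0->1]=4 prod=4 -> inv=[4 6 11 3]
Step 5: demand=4,sold=3 ship[2->3]=3 ship[1->2]=4 ship[0->1]=4 prod=4 -> inv=[4 6 12 3]
Step 6: demand=4,sold=3 ship[2->3]=3 ship[1->2]=4 ship[0->1]=4 prod=4 -> inv=[4 6 13 3]
Step 7: demand=4,sold=3 ship[2->3]=3 ship[1->2]=4 ship[0->1]=4 prod=4 -> inv=[4 6 14 3]
Step 8: demand=4,sold=3 ship[2->3]=3 ship[1->2]=4 ship[0->1]=4 prod=4 -> inv=[4 6 15 3]

4 6 15 3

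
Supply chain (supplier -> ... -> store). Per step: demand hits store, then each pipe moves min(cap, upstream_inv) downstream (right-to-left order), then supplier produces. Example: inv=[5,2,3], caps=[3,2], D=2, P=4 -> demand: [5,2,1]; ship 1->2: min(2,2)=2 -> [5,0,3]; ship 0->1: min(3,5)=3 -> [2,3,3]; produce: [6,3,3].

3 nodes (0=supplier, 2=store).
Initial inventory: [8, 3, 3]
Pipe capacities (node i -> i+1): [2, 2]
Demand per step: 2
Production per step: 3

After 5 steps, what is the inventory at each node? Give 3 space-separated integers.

Step 1: demand=2,sold=2 ship[1->2]=2 ship[0->1]=2 prod=3 -> inv=[9 3 3]
Step 2: demand=2,sold=2 ship[1->2]=2 ship[0->1]=2 prod=3 -> inv=[10 3 3]
Step 3: demand=2,sold=2 ship[1->2]=2 ship[0->1]=2 prod=3 -> inv=[11 3 3]
Step 4: demand=2,sold=2 ship[1->2]=2 ship[0->1]=2 prod=3 -> inv=[12 3 3]
Step 5: demand=2,sold=2 ship[1->2]=2 ship[0->1]=2 prod=3 -> inv=[13 3 3]

13 3 3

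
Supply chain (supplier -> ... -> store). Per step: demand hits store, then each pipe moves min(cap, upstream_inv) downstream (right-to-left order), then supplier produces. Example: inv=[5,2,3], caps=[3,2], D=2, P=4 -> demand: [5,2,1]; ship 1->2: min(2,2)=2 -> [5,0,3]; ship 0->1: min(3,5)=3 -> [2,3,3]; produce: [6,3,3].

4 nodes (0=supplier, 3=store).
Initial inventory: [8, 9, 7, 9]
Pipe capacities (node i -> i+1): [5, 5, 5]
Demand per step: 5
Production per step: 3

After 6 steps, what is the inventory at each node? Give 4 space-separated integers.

Step 1: demand=5,sold=5 ship[2->3]=5 ship[1->2]=5 ship[0->1]=5 prod=3 -> inv=[6 9 7 9]
Step 2: demand=5,sold=5 ship[2->3]=5 ship[1->2]=5 ship[0->1]=5 prod=3 -> inv=[4 9 7 9]
Step 3: demand=5,sold=5 ship[2->3]=5 ship[1->2]=5 ship[0->1]=4 prod=3 -> inv=[3 8 7 9]
Step 4: demand=5,sold=5 ship[2->3]=5 ship[1->2]=5 ship[0->1]=3 prod=3 -> inv=[3 6 7 9]
Step 5: demand=5,sold=5 ship[2->3]=5 ship[1->2]=5 ship[0->1]=3 prod=3 -> inv=[3 4 7 9]
Step 6: demand=5,sold=5 ship[2->3]=5 ship[1->2]=4 ship[0->1]=3 prod=3 -> inv=[3 3 6 9]

3 3 6 9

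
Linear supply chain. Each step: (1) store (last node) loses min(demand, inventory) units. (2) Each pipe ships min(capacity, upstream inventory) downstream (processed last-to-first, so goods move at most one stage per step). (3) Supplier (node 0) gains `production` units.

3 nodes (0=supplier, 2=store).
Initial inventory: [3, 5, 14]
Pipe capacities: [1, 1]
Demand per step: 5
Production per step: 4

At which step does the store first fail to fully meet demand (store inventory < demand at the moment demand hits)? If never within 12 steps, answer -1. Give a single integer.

Step 1: demand=5,sold=5 ship[1->2]=1 ship[0->1]=1 prod=4 -> [6 5 10]
Step 2: demand=5,sold=5 ship[1->2]=1 ship[0->1]=1 prod=4 -> [9 5 6]
Step 3: demand=5,sold=5 ship[1->2]=1 ship[0->1]=1 prod=4 -> [12 5 2]
Step 4: demand=5,sold=2 ship[1->2]=1 ship[0->1]=1 prod=4 -> [15 5 1]
Step 5: demand=5,sold=1 ship[1->2]=1 ship[0->1]=1 prod=4 -> [18 5 1]
Step 6: demand=5,sold=1 ship[1->2]=1 ship[0->1]=1 prod=4 -> [21 5 1]
Step 7: demand=5,sold=1 ship[1->2]=1 ship[0->1]=1 prod=4 -> [24 5 1]
Step 8: demand=5,sold=1 ship[1->2]=1 ship[0->1]=1 prod=4 -> [27 5 1]
Step 9: demand=5,sold=1 ship[1->2]=1 ship[0->1]=1 prod=4 -> [30 5 1]
Step 10: demand=5,sold=1 ship[1->2]=1 ship[0->1]=1 prod=4 -> [33 5 1]
Step 11: demand=5,sold=1 ship[1->2]=1 ship[0->1]=1 prod=4 -> [36 5 1]
Step 12: demand=5,sold=1 ship[1->2]=1 ship[0->1]=1 prod=4 -> [39 5 1]
First stockout at step 4

4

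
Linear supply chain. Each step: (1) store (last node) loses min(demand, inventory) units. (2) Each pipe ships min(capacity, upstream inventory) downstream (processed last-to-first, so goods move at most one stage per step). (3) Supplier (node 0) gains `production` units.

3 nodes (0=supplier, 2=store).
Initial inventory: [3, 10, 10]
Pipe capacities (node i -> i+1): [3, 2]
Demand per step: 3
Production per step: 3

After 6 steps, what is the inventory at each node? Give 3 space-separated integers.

Step 1: demand=3,sold=3 ship[1->2]=2 ship[0->1]=3 prod=3 -> inv=[3 11 9]
Step 2: demand=3,sold=3 ship[1->2]=2 ship[0->1]=3 prod=3 -> inv=[3 12 8]
Step 3: demand=3,sold=3 ship[1->2]=2 ship[0->1]=3 prod=3 -> inv=[3 13 7]
Step 4: demand=3,sold=3 ship[1->2]=2 ship[0->1]=3 prod=3 -> inv=[3 14 6]
Step 5: demand=3,sold=3 ship[1->2]=2 ship[0->1]=3 prod=3 -> inv=[3 15 5]
Step 6: demand=3,sold=3 ship[1->2]=2 ship[0->1]=3 prod=3 -> inv=[3 16 4]

3 16 4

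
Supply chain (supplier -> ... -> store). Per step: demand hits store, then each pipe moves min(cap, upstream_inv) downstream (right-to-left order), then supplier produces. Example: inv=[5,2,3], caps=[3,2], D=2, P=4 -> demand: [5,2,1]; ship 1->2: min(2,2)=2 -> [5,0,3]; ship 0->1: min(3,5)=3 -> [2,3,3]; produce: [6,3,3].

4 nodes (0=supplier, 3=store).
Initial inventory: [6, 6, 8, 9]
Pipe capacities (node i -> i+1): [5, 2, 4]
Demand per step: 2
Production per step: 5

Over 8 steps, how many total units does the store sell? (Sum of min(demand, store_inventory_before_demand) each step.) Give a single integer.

Answer: 16

Derivation:
Step 1: sold=2 (running total=2) -> [6 9 6 11]
Step 2: sold=2 (running total=4) -> [6 12 4 13]
Step 3: sold=2 (running total=6) -> [6 15 2 15]
Step 4: sold=2 (running total=8) -> [6 18 2 15]
Step 5: sold=2 (running total=10) -> [6 21 2 15]
Step 6: sold=2 (running total=12) -> [6 24 2 15]
Step 7: sold=2 (running total=14) -> [6 27 2 15]
Step 8: sold=2 (running total=16) -> [6 30 2 15]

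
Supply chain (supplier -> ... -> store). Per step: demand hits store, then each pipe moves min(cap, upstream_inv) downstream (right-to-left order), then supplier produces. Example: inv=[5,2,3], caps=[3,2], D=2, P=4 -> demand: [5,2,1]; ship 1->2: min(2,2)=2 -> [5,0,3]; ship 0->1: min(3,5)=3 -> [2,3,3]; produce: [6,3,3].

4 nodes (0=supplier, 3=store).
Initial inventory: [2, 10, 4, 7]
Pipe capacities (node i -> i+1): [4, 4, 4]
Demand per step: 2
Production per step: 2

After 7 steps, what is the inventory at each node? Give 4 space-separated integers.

Step 1: demand=2,sold=2 ship[2->3]=4 ship[1->2]=4 ship[0->1]=2 prod=2 -> inv=[2 8 4 9]
Step 2: demand=2,sold=2 ship[2->3]=4 ship[1->2]=4 ship[0->1]=2 prod=2 -> inv=[2 6 4 11]
Step 3: demand=2,sold=2 ship[2->3]=4 ship[1->2]=4 ship[0->1]=2 prod=2 -> inv=[2 4 4 13]
Step 4: demand=2,sold=2 ship[2->3]=4 ship[1->2]=4 ship[0->1]=2 prod=2 -> inv=[2 2 4 15]
Step 5: demand=2,sold=2 ship[2->3]=4 ship[1->2]=2 ship[0->1]=2 prod=2 -> inv=[2 2 2 17]
Step 6: demand=2,sold=2 ship[2->3]=2 ship[1->2]=2 ship[0->1]=2 prod=2 -> inv=[2 2 2 17]
Step 7: demand=2,sold=2 ship[2->3]=2 ship[1->2]=2 ship[0->1]=2 prod=2 -> inv=[2 2 2 17]

2 2 2 17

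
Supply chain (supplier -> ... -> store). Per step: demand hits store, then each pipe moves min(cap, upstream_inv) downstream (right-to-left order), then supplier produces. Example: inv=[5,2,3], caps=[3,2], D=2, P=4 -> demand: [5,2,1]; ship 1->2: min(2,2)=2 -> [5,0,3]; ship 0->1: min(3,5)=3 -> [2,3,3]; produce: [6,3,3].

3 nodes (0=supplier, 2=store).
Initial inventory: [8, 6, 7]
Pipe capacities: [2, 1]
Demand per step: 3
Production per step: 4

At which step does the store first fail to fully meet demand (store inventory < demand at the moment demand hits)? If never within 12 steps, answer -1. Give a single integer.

Step 1: demand=3,sold=3 ship[1->2]=1 ship[0->1]=2 prod=4 -> [10 7 5]
Step 2: demand=3,sold=3 ship[1->2]=1 ship[0->1]=2 prod=4 -> [12 8 3]
Step 3: demand=3,sold=3 ship[1->2]=1 ship[0->1]=2 prod=4 -> [14 9 1]
Step 4: demand=3,sold=1 ship[1->2]=1 ship[0->1]=2 prod=4 -> [16 10 1]
Step 5: demand=3,sold=1 ship[1->2]=1 ship[0->1]=2 prod=4 -> [18 11 1]
Step 6: demand=3,sold=1 ship[1->2]=1 ship[0->1]=2 prod=4 -> [20 12 1]
Step 7: demand=3,sold=1 ship[1->2]=1 ship[0->1]=2 prod=4 -> [22 13 1]
Step 8: demand=3,sold=1 ship[1->2]=1 ship[0->1]=2 prod=4 -> [24 14 1]
Step 9: demand=3,sold=1 ship[1->2]=1 ship[0->1]=2 prod=4 -> [26 15 1]
Step 10: demand=3,sold=1 ship[1->2]=1 ship[0->1]=2 prod=4 -> [28 16 1]
Step 11: demand=3,sold=1 ship[1->2]=1 ship[0->1]=2 prod=4 -> [30 17 1]
Step 12: demand=3,sold=1 ship[1->2]=1 ship[0->1]=2 prod=4 -> [32 18 1]
First stockout at step 4

4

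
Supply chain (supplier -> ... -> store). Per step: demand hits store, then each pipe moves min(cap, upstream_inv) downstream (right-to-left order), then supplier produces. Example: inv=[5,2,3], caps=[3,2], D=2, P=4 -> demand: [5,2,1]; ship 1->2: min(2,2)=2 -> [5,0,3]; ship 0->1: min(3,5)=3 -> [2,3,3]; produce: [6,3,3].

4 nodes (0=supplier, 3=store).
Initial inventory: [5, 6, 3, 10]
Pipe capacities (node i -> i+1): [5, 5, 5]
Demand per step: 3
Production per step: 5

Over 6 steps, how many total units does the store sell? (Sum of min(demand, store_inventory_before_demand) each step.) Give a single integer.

Answer: 18

Derivation:
Step 1: sold=3 (running total=3) -> [5 6 5 10]
Step 2: sold=3 (running total=6) -> [5 6 5 12]
Step 3: sold=3 (running total=9) -> [5 6 5 14]
Step 4: sold=3 (running total=12) -> [5 6 5 16]
Step 5: sold=3 (running total=15) -> [5 6 5 18]
Step 6: sold=3 (running total=18) -> [5 6 5 20]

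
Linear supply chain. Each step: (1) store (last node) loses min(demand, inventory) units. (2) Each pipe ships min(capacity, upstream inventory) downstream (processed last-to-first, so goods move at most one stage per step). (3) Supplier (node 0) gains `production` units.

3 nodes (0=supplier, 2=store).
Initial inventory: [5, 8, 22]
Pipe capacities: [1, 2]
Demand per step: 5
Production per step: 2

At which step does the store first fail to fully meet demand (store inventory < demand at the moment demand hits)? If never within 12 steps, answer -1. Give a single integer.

Step 1: demand=5,sold=5 ship[1->2]=2 ship[0->1]=1 prod=2 -> [6 7 19]
Step 2: demand=5,sold=5 ship[1->2]=2 ship[0->1]=1 prod=2 -> [7 6 16]
Step 3: demand=5,sold=5 ship[1->2]=2 ship[0->1]=1 prod=2 -> [8 5 13]
Step 4: demand=5,sold=5 ship[1->2]=2 ship[0->1]=1 prod=2 -> [9 4 10]
Step 5: demand=5,sold=5 ship[1->2]=2 ship[0->1]=1 prod=2 -> [10 3 7]
Step 6: demand=5,sold=5 ship[1->2]=2 ship[0->1]=1 prod=2 -> [11 2 4]
Step 7: demand=5,sold=4 ship[1->2]=2 ship[0->1]=1 prod=2 -> [12 1 2]
Step 8: demand=5,sold=2 ship[1->2]=1 ship[0->1]=1 prod=2 -> [13 1 1]
Step 9: demand=5,sold=1 ship[1->2]=1 ship[0->1]=1 prod=2 -> [14 1 1]
Step 10: demand=5,sold=1 ship[1->2]=1 ship[0->1]=1 prod=2 -> [15 1 1]
Step 11: demand=5,sold=1 ship[1->2]=1 ship[0->1]=1 prod=2 -> [16 1 1]
Step 12: demand=5,sold=1 ship[1->2]=1 ship[0->1]=1 prod=2 -> [17 1 1]
First stockout at step 7

7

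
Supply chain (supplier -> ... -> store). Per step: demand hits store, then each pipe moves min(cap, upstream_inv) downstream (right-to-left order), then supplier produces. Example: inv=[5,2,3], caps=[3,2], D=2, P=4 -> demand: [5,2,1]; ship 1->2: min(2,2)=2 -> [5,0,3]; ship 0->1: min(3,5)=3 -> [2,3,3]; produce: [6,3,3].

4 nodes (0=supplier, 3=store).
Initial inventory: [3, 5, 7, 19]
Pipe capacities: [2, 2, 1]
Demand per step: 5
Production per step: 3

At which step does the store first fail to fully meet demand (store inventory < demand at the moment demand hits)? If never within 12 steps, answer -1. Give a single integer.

Step 1: demand=5,sold=5 ship[2->3]=1 ship[1->2]=2 ship[0->1]=2 prod=3 -> [4 5 8 15]
Step 2: demand=5,sold=5 ship[2->3]=1 ship[1->2]=2 ship[0->1]=2 prod=3 -> [5 5 9 11]
Step 3: demand=5,sold=5 ship[2->3]=1 ship[1->2]=2 ship[0->1]=2 prod=3 -> [6 5 10 7]
Step 4: demand=5,sold=5 ship[2->3]=1 ship[1->2]=2 ship[0->1]=2 prod=3 -> [7 5 11 3]
Step 5: demand=5,sold=3 ship[2->3]=1 ship[1->2]=2 ship[0->1]=2 prod=3 -> [8 5 12 1]
Step 6: demand=5,sold=1 ship[2->3]=1 ship[1->2]=2 ship[0->1]=2 prod=3 -> [9 5 13 1]
Step 7: demand=5,sold=1 ship[2->3]=1 ship[1->2]=2 ship[0->1]=2 prod=3 -> [10 5 14 1]
Step 8: demand=5,sold=1 ship[2->3]=1 ship[1->2]=2 ship[0->1]=2 prod=3 -> [11 5 15 1]
Step 9: demand=5,sold=1 ship[2->3]=1 ship[1->2]=2 ship[0->1]=2 prod=3 -> [12 5 16 1]
Step 10: demand=5,sold=1 ship[2->3]=1 ship[1->2]=2 ship[0->1]=2 prod=3 -> [13 5 17 1]
Step 11: demand=5,sold=1 ship[2->3]=1 ship[1->2]=2 ship[0->1]=2 prod=3 -> [14 5 18 1]
Step 12: demand=5,sold=1 ship[2->3]=1 ship[1->2]=2 ship[0->1]=2 prod=3 -> [15 5 19 1]
First stockout at step 5

5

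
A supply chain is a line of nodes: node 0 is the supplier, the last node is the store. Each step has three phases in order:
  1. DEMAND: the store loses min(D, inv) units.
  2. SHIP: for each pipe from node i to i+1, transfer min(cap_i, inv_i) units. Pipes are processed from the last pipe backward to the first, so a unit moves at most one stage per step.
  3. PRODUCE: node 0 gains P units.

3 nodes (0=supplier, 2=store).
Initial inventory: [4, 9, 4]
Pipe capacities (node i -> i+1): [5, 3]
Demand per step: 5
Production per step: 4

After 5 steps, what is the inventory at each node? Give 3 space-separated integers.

Step 1: demand=5,sold=4 ship[1->2]=3 ship[0->1]=4 prod=4 -> inv=[4 10 3]
Step 2: demand=5,sold=3 ship[1->2]=3 ship[0->1]=4 prod=4 -> inv=[4 11 3]
Step 3: demand=5,sold=3 ship[1->2]=3 ship[0->1]=4 prod=4 -> inv=[4 12 3]
Step 4: demand=5,sold=3 ship[1->2]=3 ship[0->1]=4 prod=4 -> inv=[4 13 3]
Step 5: demand=5,sold=3 ship[1->2]=3 ship[0->1]=4 prod=4 -> inv=[4 14 3]

4 14 3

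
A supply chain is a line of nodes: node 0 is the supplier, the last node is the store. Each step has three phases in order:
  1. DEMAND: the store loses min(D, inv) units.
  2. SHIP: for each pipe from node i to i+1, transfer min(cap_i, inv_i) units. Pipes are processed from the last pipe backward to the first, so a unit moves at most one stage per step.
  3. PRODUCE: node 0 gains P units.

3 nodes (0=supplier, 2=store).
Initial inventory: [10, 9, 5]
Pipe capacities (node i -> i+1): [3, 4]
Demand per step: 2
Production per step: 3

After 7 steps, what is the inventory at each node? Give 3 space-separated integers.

Step 1: demand=2,sold=2 ship[1->2]=4 ship[0->1]=3 prod=3 -> inv=[10 8 7]
Step 2: demand=2,sold=2 ship[1->2]=4 ship[0->1]=3 prod=3 -> inv=[10 7 9]
Step 3: demand=2,sold=2 ship[1->2]=4 ship[0->1]=3 prod=3 -> inv=[10 6 11]
Step 4: demand=2,sold=2 ship[1->2]=4 ship[0->1]=3 prod=3 -> inv=[10 5 13]
Step 5: demand=2,sold=2 ship[1->2]=4 ship[0->1]=3 prod=3 -> inv=[10 4 15]
Step 6: demand=2,sold=2 ship[1->2]=4 ship[0->1]=3 prod=3 -> inv=[10 3 17]
Step 7: demand=2,sold=2 ship[1->2]=3 ship[0->1]=3 prod=3 -> inv=[10 3 18]

10 3 18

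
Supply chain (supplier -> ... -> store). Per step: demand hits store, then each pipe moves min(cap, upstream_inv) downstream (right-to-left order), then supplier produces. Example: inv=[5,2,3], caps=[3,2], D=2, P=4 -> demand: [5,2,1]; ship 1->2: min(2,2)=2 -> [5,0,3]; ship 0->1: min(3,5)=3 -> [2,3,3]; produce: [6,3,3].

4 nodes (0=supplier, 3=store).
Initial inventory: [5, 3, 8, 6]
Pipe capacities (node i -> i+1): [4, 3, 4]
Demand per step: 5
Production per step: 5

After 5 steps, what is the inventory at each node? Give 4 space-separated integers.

Step 1: demand=5,sold=5 ship[2->3]=4 ship[1->2]=3 ship[0->1]=4 prod=5 -> inv=[6 4 7 5]
Step 2: demand=5,sold=5 ship[2->3]=4 ship[1->2]=3 ship[0->1]=4 prod=5 -> inv=[7 5 6 4]
Step 3: demand=5,sold=4 ship[2->3]=4 ship[1->2]=3 ship[0->1]=4 prod=5 -> inv=[8 6 5 4]
Step 4: demand=5,sold=4 ship[2->3]=4 ship[1->2]=3 ship[0->1]=4 prod=5 -> inv=[9 7 4 4]
Step 5: demand=5,sold=4 ship[2->3]=4 ship[1->2]=3 ship[0->1]=4 prod=5 -> inv=[10 8 3 4]

10 8 3 4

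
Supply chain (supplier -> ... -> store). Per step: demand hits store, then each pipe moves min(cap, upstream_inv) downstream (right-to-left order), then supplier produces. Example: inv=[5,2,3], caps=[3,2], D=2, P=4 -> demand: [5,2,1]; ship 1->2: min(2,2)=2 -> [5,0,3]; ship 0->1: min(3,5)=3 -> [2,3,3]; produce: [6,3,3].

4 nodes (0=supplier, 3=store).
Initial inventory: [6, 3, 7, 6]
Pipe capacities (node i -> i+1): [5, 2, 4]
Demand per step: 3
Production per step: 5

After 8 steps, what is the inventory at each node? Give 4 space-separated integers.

Step 1: demand=3,sold=3 ship[2->3]=4 ship[1->2]=2 ship[0->1]=5 prod=5 -> inv=[6 6 5 7]
Step 2: demand=3,sold=3 ship[2->3]=4 ship[1->2]=2 ship[0->1]=5 prod=5 -> inv=[6 9 3 8]
Step 3: demand=3,sold=3 ship[2->3]=3 ship[1->2]=2 ship[0->1]=5 prod=5 -> inv=[6 12 2 8]
Step 4: demand=3,sold=3 ship[2->3]=2 ship[1->2]=2 ship[0->1]=5 prod=5 -> inv=[6 15 2 7]
Step 5: demand=3,sold=3 ship[2->3]=2 ship[1->2]=2 ship[0->1]=5 prod=5 -> inv=[6 18 2 6]
Step 6: demand=3,sold=3 ship[2->3]=2 ship[1->2]=2 ship[0->1]=5 prod=5 -> inv=[6 21 2 5]
Step 7: demand=3,sold=3 ship[2->3]=2 ship[1->2]=2 ship[0->1]=5 prod=5 -> inv=[6 24 2 4]
Step 8: demand=3,sold=3 ship[2->3]=2 ship[1->2]=2 ship[0->1]=5 prod=5 -> inv=[6 27 2 3]

6 27 2 3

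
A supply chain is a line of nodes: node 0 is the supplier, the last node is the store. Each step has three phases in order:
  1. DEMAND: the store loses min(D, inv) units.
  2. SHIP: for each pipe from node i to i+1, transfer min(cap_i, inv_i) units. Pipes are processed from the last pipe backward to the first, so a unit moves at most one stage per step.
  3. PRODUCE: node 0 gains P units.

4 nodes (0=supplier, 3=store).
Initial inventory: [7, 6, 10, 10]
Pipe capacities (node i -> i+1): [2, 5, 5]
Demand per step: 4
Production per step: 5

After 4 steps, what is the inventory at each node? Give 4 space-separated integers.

Step 1: demand=4,sold=4 ship[2->3]=5 ship[1->2]=5 ship[0->1]=2 prod=5 -> inv=[10 3 10 11]
Step 2: demand=4,sold=4 ship[2->3]=5 ship[1->2]=3 ship[0->1]=2 prod=5 -> inv=[13 2 8 12]
Step 3: demand=4,sold=4 ship[2->3]=5 ship[1->2]=2 ship[0->1]=2 prod=5 -> inv=[16 2 5 13]
Step 4: demand=4,sold=4 ship[2->3]=5 ship[1->2]=2 ship[0->1]=2 prod=5 -> inv=[19 2 2 14]

19 2 2 14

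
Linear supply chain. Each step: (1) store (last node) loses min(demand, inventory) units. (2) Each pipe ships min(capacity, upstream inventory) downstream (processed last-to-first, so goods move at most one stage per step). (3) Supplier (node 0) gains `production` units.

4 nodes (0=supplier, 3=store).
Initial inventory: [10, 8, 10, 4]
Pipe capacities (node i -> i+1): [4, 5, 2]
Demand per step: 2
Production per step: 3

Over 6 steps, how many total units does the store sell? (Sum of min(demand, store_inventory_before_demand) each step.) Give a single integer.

Step 1: sold=2 (running total=2) -> [9 7 13 4]
Step 2: sold=2 (running total=4) -> [8 6 16 4]
Step 3: sold=2 (running total=6) -> [7 5 19 4]
Step 4: sold=2 (running total=8) -> [6 4 22 4]
Step 5: sold=2 (running total=10) -> [5 4 24 4]
Step 6: sold=2 (running total=12) -> [4 4 26 4]

Answer: 12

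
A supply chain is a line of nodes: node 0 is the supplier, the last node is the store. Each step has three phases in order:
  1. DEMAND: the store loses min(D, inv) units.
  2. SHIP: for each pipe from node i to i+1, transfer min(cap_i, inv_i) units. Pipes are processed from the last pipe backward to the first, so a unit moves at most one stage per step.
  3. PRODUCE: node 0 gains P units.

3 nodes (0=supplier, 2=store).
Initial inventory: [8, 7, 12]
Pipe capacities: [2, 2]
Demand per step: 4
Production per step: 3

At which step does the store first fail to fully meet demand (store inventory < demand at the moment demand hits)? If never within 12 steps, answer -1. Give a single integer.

Step 1: demand=4,sold=4 ship[1->2]=2 ship[0->1]=2 prod=3 -> [9 7 10]
Step 2: demand=4,sold=4 ship[1->2]=2 ship[0->1]=2 prod=3 -> [10 7 8]
Step 3: demand=4,sold=4 ship[1->2]=2 ship[0->1]=2 prod=3 -> [11 7 6]
Step 4: demand=4,sold=4 ship[1->2]=2 ship[0->1]=2 prod=3 -> [12 7 4]
Step 5: demand=4,sold=4 ship[1->2]=2 ship[0->1]=2 prod=3 -> [13 7 2]
Step 6: demand=4,sold=2 ship[1->2]=2 ship[0->1]=2 prod=3 -> [14 7 2]
Step 7: demand=4,sold=2 ship[1->2]=2 ship[0->1]=2 prod=3 -> [15 7 2]
Step 8: demand=4,sold=2 ship[1->2]=2 ship[0->1]=2 prod=3 -> [16 7 2]
Step 9: demand=4,sold=2 ship[1->2]=2 ship[0->1]=2 prod=3 -> [17 7 2]
Step 10: demand=4,sold=2 ship[1->2]=2 ship[0->1]=2 prod=3 -> [18 7 2]
Step 11: demand=4,sold=2 ship[1->2]=2 ship[0->1]=2 prod=3 -> [19 7 2]
Step 12: demand=4,sold=2 ship[1->2]=2 ship[0->1]=2 prod=3 -> [20 7 2]
First stockout at step 6

6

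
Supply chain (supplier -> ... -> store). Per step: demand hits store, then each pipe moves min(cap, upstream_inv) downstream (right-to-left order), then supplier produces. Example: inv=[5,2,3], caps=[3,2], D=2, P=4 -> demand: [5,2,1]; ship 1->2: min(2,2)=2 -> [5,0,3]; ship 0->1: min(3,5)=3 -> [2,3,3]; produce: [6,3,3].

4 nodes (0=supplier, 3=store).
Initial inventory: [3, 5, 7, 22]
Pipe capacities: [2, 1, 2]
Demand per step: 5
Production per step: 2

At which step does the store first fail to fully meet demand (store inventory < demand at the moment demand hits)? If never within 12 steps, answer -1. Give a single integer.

Step 1: demand=5,sold=5 ship[2->3]=2 ship[1->2]=1 ship[0->1]=2 prod=2 -> [3 6 6 19]
Step 2: demand=5,sold=5 ship[2->3]=2 ship[1->2]=1 ship[0->1]=2 prod=2 -> [3 7 5 16]
Step 3: demand=5,sold=5 ship[2->3]=2 ship[1->2]=1 ship[0->1]=2 prod=2 -> [3 8 4 13]
Step 4: demand=5,sold=5 ship[2->3]=2 ship[1->2]=1 ship[0->1]=2 prod=2 -> [3 9 3 10]
Step 5: demand=5,sold=5 ship[2->3]=2 ship[1->2]=1 ship[0->1]=2 prod=2 -> [3 10 2 7]
Step 6: demand=5,sold=5 ship[2->3]=2 ship[1->2]=1 ship[0->1]=2 prod=2 -> [3 11 1 4]
Step 7: demand=5,sold=4 ship[2->3]=1 ship[1->2]=1 ship[0->1]=2 prod=2 -> [3 12 1 1]
Step 8: demand=5,sold=1 ship[2->3]=1 ship[1->2]=1 ship[0->1]=2 prod=2 -> [3 13 1 1]
Step 9: demand=5,sold=1 ship[2->3]=1 ship[1->2]=1 ship[0->1]=2 prod=2 -> [3 14 1 1]
Step 10: demand=5,sold=1 ship[2->3]=1 ship[1->2]=1 ship[0->1]=2 prod=2 -> [3 15 1 1]
Step 11: demand=5,sold=1 ship[2->3]=1 ship[1->2]=1 ship[0->1]=2 prod=2 -> [3 16 1 1]
Step 12: demand=5,sold=1 ship[2->3]=1 ship[1->2]=1 ship[0->1]=2 prod=2 -> [3 17 1 1]
First stockout at step 7

7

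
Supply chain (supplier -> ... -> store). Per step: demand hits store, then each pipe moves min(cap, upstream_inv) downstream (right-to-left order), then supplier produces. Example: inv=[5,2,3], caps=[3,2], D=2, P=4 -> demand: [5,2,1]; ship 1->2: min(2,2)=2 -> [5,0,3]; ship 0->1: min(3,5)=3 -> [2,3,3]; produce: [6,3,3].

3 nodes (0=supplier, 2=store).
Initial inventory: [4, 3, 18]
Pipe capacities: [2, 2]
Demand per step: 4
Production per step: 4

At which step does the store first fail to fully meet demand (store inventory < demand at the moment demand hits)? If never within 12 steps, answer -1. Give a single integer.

Step 1: demand=4,sold=4 ship[1->2]=2 ship[0->1]=2 prod=4 -> [6 3 16]
Step 2: demand=4,sold=4 ship[1->2]=2 ship[0->1]=2 prod=4 -> [8 3 14]
Step 3: demand=4,sold=4 ship[1->2]=2 ship[0->1]=2 prod=4 -> [10 3 12]
Step 4: demand=4,sold=4 ship[1->2]=2 ship[0->1]=2 prod=4 -> [12 3 10]
Step 5: demand=4,sold=4 ship[1->2]=2 ship[0->1]=2 prod=4 -> [14 3 8]
Step 6: demand=4,sold=4 ship[1->2]=2 ship[0->1]=2 prod=4 -> [16 3 6]
Step 7: demand=4,sold=4 ship[1->2]=2 ship[0->1]=2 prod=4 -> [18 3 4]
Step 8: demand=4,sold=4 ship[1->2]=2 ship[0->1]=2 prod=4 -> [20 3 2]
Step 9: demand=4,sold=2 ship[1->2]=2 ship[0->1]=2 prod=4 -> [22 3 2]
Step 10: demand=4,sold=2 ship[1->2]=2 ship[0->1]=2 prod=4 -> [24 3 2]
Step 11: demand=4,sold=2 ship[1->2]=2 ship[0->1]=2 prod=4 -> [26 3 2]
Step 12: demand=4,sold=2 ship[1->2]=2 ship[0->1]=2 prod=4 -> [28 3 2]
First stockout at step 9

9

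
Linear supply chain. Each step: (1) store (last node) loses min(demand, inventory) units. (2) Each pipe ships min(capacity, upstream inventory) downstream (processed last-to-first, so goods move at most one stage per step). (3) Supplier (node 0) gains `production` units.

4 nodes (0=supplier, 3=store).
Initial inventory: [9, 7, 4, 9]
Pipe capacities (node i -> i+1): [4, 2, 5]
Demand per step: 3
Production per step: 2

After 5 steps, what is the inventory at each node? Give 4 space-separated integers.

Step 1: demand=3,sold=3 ship[2->3]=4 ship[1->2]=2 ship[0->1]=4 prod=2 -> inv=[7 9 2 10]
Step 2: demand=3,sold=3 ship[2->3]=2 ship[1->2]=2 ship[0->1]=4 prod=2 -> inv=[5 11 2 9]
Step 3: demand=3,sold=3 ship[2->3]=2 ship[1->2]=2 ship[0->1]=4 prod=2 -> inv=[3 13 2 8]
Step 4: demand=3,sold=3 ship[2->3]=2 ship[1->2]=2 ship[0->1]=3 prod=2 -> inv=[2 14 2 7]
Step 5: demand=3,sold=3 ship[2->3]=2 ship[1->2]=2 ship[0->1]=2 prod=2 -> inv=[2 14 2 6]

2 14 2 6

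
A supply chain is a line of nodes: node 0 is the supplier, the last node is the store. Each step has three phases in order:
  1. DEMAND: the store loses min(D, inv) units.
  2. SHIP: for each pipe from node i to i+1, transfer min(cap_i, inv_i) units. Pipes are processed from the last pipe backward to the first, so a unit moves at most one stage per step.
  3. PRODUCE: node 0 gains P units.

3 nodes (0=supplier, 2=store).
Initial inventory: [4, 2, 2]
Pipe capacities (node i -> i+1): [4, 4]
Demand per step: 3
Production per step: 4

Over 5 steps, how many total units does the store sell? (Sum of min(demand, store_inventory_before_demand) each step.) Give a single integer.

Step 1: sold=2 (running total=2) -> [4 4 2]
Step 2: sold=2 (running total=4) -> [4 4 4]
Step 3: sold=3 (running total=7) -> [4 4 5]
Step 4: sold=3 (running total=10) -> [4 4 6]
Step 5: sold=3 (running total=13) -> [4 4 7]

Answer: 13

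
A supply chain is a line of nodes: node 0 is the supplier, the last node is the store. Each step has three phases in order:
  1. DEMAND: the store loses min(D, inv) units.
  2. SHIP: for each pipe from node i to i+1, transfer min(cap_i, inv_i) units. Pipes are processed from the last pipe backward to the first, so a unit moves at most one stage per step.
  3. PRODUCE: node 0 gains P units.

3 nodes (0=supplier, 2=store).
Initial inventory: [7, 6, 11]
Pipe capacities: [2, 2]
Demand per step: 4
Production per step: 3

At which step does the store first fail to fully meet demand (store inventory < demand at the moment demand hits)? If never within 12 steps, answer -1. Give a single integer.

Step 1: demand=4,sold=4 ship[1->2]=2 ship[0->1]=2 prod=3 -> [8 6 9]
Step 2: demand=4,sold=4 ship[1->2]=2 ship[0->1]=2 prod=3 -> [9 6 7]
Step 3: demand=4,sold=4 ship[1->2]=2 ship[0->1]=2 prod=3 -> [10 6 5]
Step 4: demand=4,sold=4 ship[1->2]=2 ship[0->1]=2 prod=3 -> [11 6 3]
Step 5: demand=4,sold=3 ship[1->2]=2 ship[0->1]=2 prod=3 -> [12 6 2]
Step 6: demand=4,sold=2 ship[1->2]=2 ship[0->1]=2 prod=3 -> [13 6 2]
Step 7: demand=4,sold=2 ship[1->2]=2 ship[0->1]=2 prod=3 -> [14 6 2]
Step 8: demand=4,sold=2 ship[1->2]=2 ship[0->1]=2 prod=3 -> [15 6 2]
Step 9: demand=4,sold=2 ship[1->2]=2 ship[0->1]=2 prod=3 -> [16 6 2]
Step 10: demand=4,sold=2 ship[1->2]=2 ship[0->1]=2 prod=3 -> [17 6 2]
Step 11: demand=4,sold=2 ship[1->2]=2 ship[0->1]=2 prod=3 -> [18 6 2]
Step 12: demand=4,sold=2 ship[1->2]=2 ship[0->1]=2 prod=3 -> [19 6 2]
First stockout at step 5

5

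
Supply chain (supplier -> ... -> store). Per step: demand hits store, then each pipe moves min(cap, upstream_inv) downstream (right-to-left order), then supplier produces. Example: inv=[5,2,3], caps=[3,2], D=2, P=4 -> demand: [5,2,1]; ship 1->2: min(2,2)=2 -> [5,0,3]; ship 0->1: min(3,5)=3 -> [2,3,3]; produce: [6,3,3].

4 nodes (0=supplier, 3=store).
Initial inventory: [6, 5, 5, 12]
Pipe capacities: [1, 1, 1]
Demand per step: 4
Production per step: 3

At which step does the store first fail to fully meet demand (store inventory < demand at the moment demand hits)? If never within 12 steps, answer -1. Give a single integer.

Step 1: demand=4,sold=4 ship[2->3]=1 ship[1->2]=1 ship[0->1]=1 prod=3 -> [8 5 5 9]
Step 2: demand=4,sold=4 ship[2->3]=1 ship[1->2]=1 ship[0->1]=1 prod=3 -> [10 5 5 6]
Step 3: demand=4,sold=4 ship[2->3]=1 ship[1->2]=1 ship[0->1]=1 prod=3 -> [12 5 5 3]
Step 4: demand=4,sold=3 ship[2->3]=1 ship[1->2]=1 ship[0->1]=1 prod=3 -> [14 5 5 1]
Step 5: demand=4,sold=1 ship[2->3]=1 ship[1->2]=1 ship[0->1]=1 prod=3 -> [16 5 5 1]
Step 6: demand=4,sold=1 ship[2->3]=1 ship[1->2]=1 ship[0->1]=1 prod=3 -> [18 5 5 1]
Step 7: demand=4,sold=1 ship[2->3]=1 ship[1->2]=1 ship[0->1]=1 prod=3 -> [20 5 5 1]
Step 8: demand=4,sold=1 ship[2->3]=1 ship[1->2]=1 ship[0->1]=1 prod=3 -> [22 5 5 1]
Step 9: demand=4,sold=1 ship[2->3]=1 ship[1->2]=1 ship[0->1]=1 prod=3 -> [24 5 5 1]
Step 10: demand=4,sold=1 ship[2->3]=1 ship[1->2]=1 ship[0->1]=1 prod=3 -> [26 5 5 1]
Step 11: demand=4,sold=1 ship[2->3]=1 ship[1->2]=1 ship[0->1]=1 prod=3 -> [28 5 5 1]
Step 12: demand=4,sold=1 ship[2->3]=1 ship[1->2]=1 ship[0->1]=1 prod=3 -> [30 5 5 1]
First stockout at step 4

4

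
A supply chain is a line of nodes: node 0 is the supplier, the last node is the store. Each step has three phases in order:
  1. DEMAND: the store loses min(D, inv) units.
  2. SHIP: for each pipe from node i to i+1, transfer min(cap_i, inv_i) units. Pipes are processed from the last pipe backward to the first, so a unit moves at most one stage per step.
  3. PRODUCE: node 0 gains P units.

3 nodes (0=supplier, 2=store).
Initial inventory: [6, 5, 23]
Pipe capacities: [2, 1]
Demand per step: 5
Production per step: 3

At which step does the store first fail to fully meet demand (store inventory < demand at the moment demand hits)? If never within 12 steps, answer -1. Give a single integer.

Step 1: demand=5,sold=5 ship[1->2]=1 ship[0->1]=2 prod=3 -> [7 6 19]
Step 2: demand=5,sold=5 ship[1->2]=1 ship[0->1]=2 prod=3 -> [8 7 15]
Step 3: demand=5,sold=5 ship[1->2]=1 ship[0->1]=2 prod=3 -> [9 8 11]
Step 4: demand=5,sold=5 ship[1->2]=1 ship[0->1]=2 prod=3 -> [10 9 7]
Step 5: demand=5,sold=5 ship[1->2]=1 ship[0->1]=2 prod=3 -> [11 10 3]
Step 6: demand=5,sold=3 ship[1->2]=1 ship[0->1]=2 prod=3 -> [12 11 1]
Step 7: demand=5,sold=1 ship[1->2]=1 ship[0->1]=2 prod=3 -> [13 12 1]
Step 8: demand=5,sold=1 ship[1->2]=1 ship[0->1]=2 prod=3 -> [14 13 1]
Step 9: demand=5,sold=1 ship[1->2]=1 ship[0->1]=2 prod=3 -> [15 14 1]
Step 10: demand=5,sold=1 ship[1->2]=1 ship[0->1]=2 prod=3 -> [16 15 1]
Step 11: demand=5,sold=1 ship[1->2]=1 ship[0->1]=2 prod=3 -> [17 16 1]
Step 12: demand=5,sold=1 ship[1->2]=1 ship[0->1]=2 prod=3 -> [18 17 1]
First stockout at step 6

6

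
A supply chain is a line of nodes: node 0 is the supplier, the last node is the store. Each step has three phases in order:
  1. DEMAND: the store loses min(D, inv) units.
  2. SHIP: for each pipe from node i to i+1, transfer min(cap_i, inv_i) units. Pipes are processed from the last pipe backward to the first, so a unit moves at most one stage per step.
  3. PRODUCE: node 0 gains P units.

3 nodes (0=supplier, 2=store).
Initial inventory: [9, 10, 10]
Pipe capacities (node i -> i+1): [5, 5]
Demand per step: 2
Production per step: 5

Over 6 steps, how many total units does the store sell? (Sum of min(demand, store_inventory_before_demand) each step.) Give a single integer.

Answer: 12

Derivation:
Step 1: sold=2 (running total=2) -> [9 10 13]
Step 2: sold=2 (running total=4) -> [9 10 16]
Step 3: sold=2 (running total=6) -> [9 10 19]
Step 4: sold=2 (running total=8) -> [9 10 22]
Step 5: sold=2 (running total=10) -> [9 10 25]
Step 6: sold=2 (running total=12) -> [9 10 28]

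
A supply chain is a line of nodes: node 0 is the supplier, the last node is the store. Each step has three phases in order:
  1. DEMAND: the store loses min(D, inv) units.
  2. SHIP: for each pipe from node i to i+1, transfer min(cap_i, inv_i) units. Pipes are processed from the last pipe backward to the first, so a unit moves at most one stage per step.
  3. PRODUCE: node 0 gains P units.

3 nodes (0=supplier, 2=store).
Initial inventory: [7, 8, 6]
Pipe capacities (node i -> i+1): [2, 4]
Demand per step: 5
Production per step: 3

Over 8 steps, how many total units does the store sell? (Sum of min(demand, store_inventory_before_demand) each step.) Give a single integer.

Step 1: sold=5 (running total=5) -> [8 6 5]
Step 2: sold=5 (running total=10) -> [9 4 4]
Step 3: sold=4 (running total=14) -> [10 2 4]
Step 4: sold=4 (running total=18) -> [11 2 2]
Step 5: sold=2 (running total=20) -> [12 2 2]
Step 6: sold=2 (running total=22) -> [13 2 2]
Step 7: sold=2 (running total=24) -> [14 2 2]
Step 8: sold=2 (running total=26) -> [15 2 2]

Answer: 26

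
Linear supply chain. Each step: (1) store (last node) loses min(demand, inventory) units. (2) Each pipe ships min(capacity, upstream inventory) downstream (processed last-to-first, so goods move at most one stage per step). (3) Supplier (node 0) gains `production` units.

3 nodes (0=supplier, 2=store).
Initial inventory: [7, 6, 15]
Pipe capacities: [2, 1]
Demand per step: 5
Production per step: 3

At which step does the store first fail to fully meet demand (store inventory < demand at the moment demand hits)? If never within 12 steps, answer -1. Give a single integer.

Step 1: demand=5,sold=5 ship[1->2]=1 ship[0->1]=2 prod=3 -> [8 7 11]
Step 2: demand=5,sold=5 ship[1->2]=1 ship[0->1]=2 prod=3 -> [9 8 7]
Step 3: demand=5,sold=5 ship[1->2]=1 ship[0->1]=2 prod=3 -> [10 9 3]
Step 4: demand=5,sold=3 ship[1->2]=1 ship[0->1]=2 prod=3 -> [11 10 1]
Step 5: demand=5,sold=1 ship[1->2]=1 ship[0->1]=2 prod=3 -> [12 11 1]
Step 6: demand=5,sold=1 ship[1->2]=1 ship[0->1]=2 prod=3 -> [13 12 1]
Step 7: demand=5,sold=1 ship[1->2]=1 ship[0->1]=2 prod=3 -> [14 13 1]
Step 8: demand=5,sold=1 ship[1->2]=1 ship[0->1]=2 prod=3 -> [15 14 1]
Step 9: demand=5,sold=1 ship[1->2]=1 ship[0->1]=2 prod=3 -> [16 15 1]
Step 10: demand=5,sold=1 ship[1->2]=1 ship[0->1]=2 prod=3 -> [17 16 1]
Step 11: demand=5,sold=1 ship[1->2]=1 ship[0->1]=2 prod=3 -> [18 17 1]
Step 12: demand=5,sold=1 ship[1->2]=1 ship[0->1]=2 prod=3 -> [19 18 1]
First stockout at step 4

4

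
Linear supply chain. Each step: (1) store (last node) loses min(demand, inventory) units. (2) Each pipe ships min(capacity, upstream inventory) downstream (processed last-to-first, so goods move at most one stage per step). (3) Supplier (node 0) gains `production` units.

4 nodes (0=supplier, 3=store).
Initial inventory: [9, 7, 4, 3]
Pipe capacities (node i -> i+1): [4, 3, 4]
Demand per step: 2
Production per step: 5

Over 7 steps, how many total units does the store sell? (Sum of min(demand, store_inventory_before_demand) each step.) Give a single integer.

Answer: 14

Derivation:
Step 1: sold=2 (running total=2) -> [10 8 3 5]
Step 2: sold=2 (running total=4) -> [11 9 3 6]
Step 3: sold=2 (running total=6) -> [12 10 3 7]
Step 4: sold=2 (running total=8) -> [13 11 3 8]
Step 5: sold=2 (running total=10) -> [14 12 3 9]
Step 6: sold=2 (running total=12) -> [15 13 3 10]
Step 7: sold=2 (running total=14) -> [16 14 3 11]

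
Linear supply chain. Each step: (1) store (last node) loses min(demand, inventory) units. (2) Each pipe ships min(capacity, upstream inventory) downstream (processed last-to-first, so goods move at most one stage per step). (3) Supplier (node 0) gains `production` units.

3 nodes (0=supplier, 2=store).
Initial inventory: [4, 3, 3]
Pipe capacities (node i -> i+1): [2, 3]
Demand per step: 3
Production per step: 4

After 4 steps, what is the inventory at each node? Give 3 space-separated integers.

Step 1: demand=3,sold=3 ship[1->2]=3 ship[0->1]=2 prod=4 -> inv=[6 2 3]
Step 2: demand=3,sold=3 ship[1->2]=2 ship[0->1]=2 prod=4 -> inv=[8 2 2]
Step 3: demand=3,sold=2 ship[1->2]=2 ship[0->1]=2 prod=4 -> inv=[10 2 2]
Step 4: demand=3,sold=2 ship[1->2]=2 ship[0->1]=2 prod=4 -> inv=[12 2 2]

12 2 2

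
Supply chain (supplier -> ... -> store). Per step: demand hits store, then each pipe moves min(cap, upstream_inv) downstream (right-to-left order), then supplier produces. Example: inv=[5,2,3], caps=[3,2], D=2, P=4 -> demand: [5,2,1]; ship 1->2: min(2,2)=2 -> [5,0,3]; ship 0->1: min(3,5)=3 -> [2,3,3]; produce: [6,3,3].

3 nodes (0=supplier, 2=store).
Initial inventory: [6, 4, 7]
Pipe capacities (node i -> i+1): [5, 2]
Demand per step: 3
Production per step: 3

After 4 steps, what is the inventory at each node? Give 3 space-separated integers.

Step 1: demand=3,sold=3 ship[1->2]=2 ship[0->1]=5 prod=3 -> inv=[4 7 6]
Step 2: demand=3,sold=3 ship[1->2]=2 ship[0->1]=4 prod=3 -> inv=[3 9 5]
Step 3: demand=3,sold=3 ship[1->2]=2 ship[0->1]=3 prod=3 -> inv=[3 10 4]
Step 4: demand=3,sold=3 ship[1->2]=2 ship[0->1]=3 prod=3 -> inv=[3 11 3]

3 11 3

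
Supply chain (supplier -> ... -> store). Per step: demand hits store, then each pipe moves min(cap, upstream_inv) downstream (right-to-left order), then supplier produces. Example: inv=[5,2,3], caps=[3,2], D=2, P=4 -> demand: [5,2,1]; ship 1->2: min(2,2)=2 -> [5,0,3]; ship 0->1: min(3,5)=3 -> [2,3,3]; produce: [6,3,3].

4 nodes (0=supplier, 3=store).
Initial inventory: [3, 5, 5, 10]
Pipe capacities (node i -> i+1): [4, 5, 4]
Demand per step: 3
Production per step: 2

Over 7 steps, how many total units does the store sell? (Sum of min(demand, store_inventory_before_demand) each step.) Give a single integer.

Step 1: sold=3 (running total=3) -> [2 3 6 11]
Step 2: sold=3 (running total=6) -> [2 2 5 12]
Step 3: sold=3 (running total=9) -> [2 2 3 13]
Step 4: sold=3 (running total=12) -> [2 2 2 13]
Step 5: sold=3 (running total=15) -> [2 2 2 12]
Step 6: sold=3 (running total=18) -> [2 2 2 11]
Step 7: sold=3 (running total=21) -> [2 2 2 10]

Answer: 21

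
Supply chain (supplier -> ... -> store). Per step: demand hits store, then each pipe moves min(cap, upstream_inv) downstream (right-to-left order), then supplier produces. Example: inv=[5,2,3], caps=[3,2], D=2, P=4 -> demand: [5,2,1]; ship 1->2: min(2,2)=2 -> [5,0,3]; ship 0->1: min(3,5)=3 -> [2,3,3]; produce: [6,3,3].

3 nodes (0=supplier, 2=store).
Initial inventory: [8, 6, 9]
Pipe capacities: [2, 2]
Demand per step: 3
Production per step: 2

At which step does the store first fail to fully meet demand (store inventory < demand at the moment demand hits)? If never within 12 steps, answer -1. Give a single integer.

Step 1: demand=3,sold=3 ship[1->2]=2 ship[0->1]=2 prod=2 -> [8 6 8]
Step 2: demand=3,sold=3 ship[1->2]=2 ship[0->1]=2 prod=2 -> [8 6 7]
Step 3: demand=3,sold=3 ship[1->2]=2 ship[0->1]=2 prod=2 -> [8 6 6]
Step 4: demand=3,sold=3 ship[1->2]=2 ship[0->1]=2 prod=2 -> [8 6 5]
Step 5: demand=3,sold=3 ship[1->2]=2 ship[0->1]=2 prod=2 -> [8 6 4]
Step 6: demand=3,sold=3 ship[1->2]=2 ship[0->1]=2 prod=2 -> [8 6 3]
Step 7: demand=3,sold=3 ship[1->2]=2 ship[0->1]=2 prod=2 -> [8 6 2]
Step 8: demand=3,sold=2 ship[1->2]=2 ship[0->1]=2 prod=2 -> [8 6 2]
Step 9: demand=3,sold=2 ship[1->2]=2 ship[0->1]=2 prod=2 -> [8 6 2]
Step 10: demand=3,sold=2 ship[1->2]=2 ship[0->1]=2 prod=2 -> [8 6 2]
Step 11: demand=3,sold=2 ship[1->2]=2 ship[0->1]=2 prod=2 -> [8 6 2]
Step 12: demand=3,sold=2 ship[1->2]=2 ship[0->1]=2 prod=2 -> [8 6 2]
First stockout at step 8

8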